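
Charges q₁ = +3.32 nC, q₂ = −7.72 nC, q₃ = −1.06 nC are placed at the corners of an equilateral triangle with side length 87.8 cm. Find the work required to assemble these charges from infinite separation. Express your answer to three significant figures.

-2.15×10⁻⁷ J

The assembly work is the sum of pairwise potential energies, U = Σ_{i<j} kqᵢqⱼ/rᵢⱼ.
All three pair separations equal the side length, 0.878 m.
U = (-2.62×10⁻⁷) + (-3.60×10⁻⁸) + (8.38×10⁻⁸) = -2.15×10⁻⁷ J.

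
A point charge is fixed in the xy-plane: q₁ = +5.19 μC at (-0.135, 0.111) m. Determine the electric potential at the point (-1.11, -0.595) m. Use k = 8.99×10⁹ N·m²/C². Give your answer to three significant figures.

3.88×10⁴ V

The total potential is the scalar sum of each charge's contribution, V = Σ kqᵢ/rᵢ.
Distances from the field point to each charge: r₁ = 1.20 m.
V = k[(5.19×10⁻⁶)/(1.20)] = 3.88×10⁴ V.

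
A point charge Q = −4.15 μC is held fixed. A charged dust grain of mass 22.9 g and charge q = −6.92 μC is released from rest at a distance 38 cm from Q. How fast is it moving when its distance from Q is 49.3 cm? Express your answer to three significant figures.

3.69 m/s

Only the electrostatic force acts, so mechanical energy is conserved: ½mv² = U₁ − U₂ = kQq(1/r₁ − 1/r₂).
U₁ − U₂ = (8.99×10⁹ N·m²/C²)(-4.15×10⁻⁶ C)(-6.92×10⁻⁶ C)(1/0.380 − 1/0.493) = 0.156 J.
v = √(2·0.156/0.0229) = 3.69 m/s.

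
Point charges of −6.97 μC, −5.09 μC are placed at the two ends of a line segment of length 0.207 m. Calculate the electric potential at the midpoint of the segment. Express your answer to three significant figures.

Electric potential is a scalar, so the contributions from each charge add algebraically: V = Σ kqᵢ/rᵢ.
Each charge is 0.103 m from the midpoint.
V = k[(-6.97×10⁻⁶)/(0.103) + (-5.09×10⁻⁶)/(0.103)] = -1.05×10⁶ V.

-1.05×10⁶ V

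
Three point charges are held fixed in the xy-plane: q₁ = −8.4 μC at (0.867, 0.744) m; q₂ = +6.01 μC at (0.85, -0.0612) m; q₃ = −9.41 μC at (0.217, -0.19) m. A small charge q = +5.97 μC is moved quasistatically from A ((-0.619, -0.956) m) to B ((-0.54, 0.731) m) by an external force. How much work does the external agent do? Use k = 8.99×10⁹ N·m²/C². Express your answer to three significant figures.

-0.0849 J

For quasistatic motion the external work equals the change in potential energy: W_ext = qΔV = q(V_B − V_A).
At A: distances to the source charges are 2.26 m, 1.72 m, 1.13 m; V_A = Σ kqᵢ/rᵢ = -7.66×10⁴ V.
At B: distances to the source charges are 1.41 m, 1.60 m, 1.19 m; V_B = Σ kqᵢ/rᵢ = -9.09×10⁴ V.
ΔV = V_B − V_A = -1.42×10⁴ V.
W_ext = qΔV = (5.97×10⁻⁶ C)(-1.42×10⁴ V) = -0.0849 J.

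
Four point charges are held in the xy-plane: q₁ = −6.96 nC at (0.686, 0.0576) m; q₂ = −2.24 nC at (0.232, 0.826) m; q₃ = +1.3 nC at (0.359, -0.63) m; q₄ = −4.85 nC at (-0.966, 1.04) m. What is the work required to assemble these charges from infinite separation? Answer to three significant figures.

The assembly work is the sum of pairwise potential energies, U = Σ_{i<j} kqᵢqⱼ/rᵢⱼ.
Pair separations: r₁₂ = 0.892 m, r₁₃ = 0.761 m, r₁₄ = 1.92 m, r₂₃ = 1.46 m, r₂₄ = 1.22 m, r₃₄ = 2.13 m.
Summing all 6 pair terms gives U = 2.44×10⁻⁷ J.

2.44×10⁻⁷ J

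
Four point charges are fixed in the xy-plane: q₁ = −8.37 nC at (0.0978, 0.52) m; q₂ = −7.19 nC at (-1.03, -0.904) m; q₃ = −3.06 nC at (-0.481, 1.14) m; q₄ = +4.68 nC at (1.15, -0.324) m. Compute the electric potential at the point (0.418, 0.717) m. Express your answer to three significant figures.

The total potential is the scalar sum of each charge's contribution, V = Σ kqᵢ/rᵢ.
Distances from the field point to each charge: r₁ = 0.376 m, r₂ = 2.17 m, r₃ = 0.994 m, r₄ = 1.27 m.
V = k[(-8.37×10⁻⁹)/(0.376) + (-7.19×10⁻⁹)/(2.17) + (-3.06×10⁻⁹)/(0.994) + (4.68×10⁻⁹)/(1.27)] = -225 V.

-225 V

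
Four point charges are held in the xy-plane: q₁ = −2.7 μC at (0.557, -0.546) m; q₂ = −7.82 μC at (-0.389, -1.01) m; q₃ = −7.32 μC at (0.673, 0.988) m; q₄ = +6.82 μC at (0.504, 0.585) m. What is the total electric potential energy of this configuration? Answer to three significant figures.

-0.912 J

The work to assemble the configuration equals its total potential energy, U = Σ kqᵢqⱼ/rᵢⱼ over all pairs.
Pair separations: r₁₂ = 1.05 m, r₁₃ = 1.54 m, r₁₄ = 1.13 m, r₂₃ = 2.26 m, r₂₄ = 1.83 m, r₃₄ = 0.437 m.
Summing all 6 pair terms gives U = -0.912 J.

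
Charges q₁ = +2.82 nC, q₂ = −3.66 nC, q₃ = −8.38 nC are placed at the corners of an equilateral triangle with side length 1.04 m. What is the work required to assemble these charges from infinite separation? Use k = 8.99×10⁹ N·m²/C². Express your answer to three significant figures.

The assembly work is the sum of pairwise potential energies, U = Σ_{i<j} kqᵢqⱼ/rᵢⱼ.
All three pair separations equal the side length, 1.04 m.
U = (-8.92×10⁻⁸) + (-2.04×10⁻⁷) + (2.65×10⁻⁷) = -2.84×10⁻⁸ J.

-2.84×10⁻⁸ J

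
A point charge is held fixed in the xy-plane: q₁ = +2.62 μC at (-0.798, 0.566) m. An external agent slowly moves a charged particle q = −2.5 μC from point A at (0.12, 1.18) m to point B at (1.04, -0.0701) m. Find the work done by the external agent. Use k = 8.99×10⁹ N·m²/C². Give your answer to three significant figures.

0.0230 J

For quasistatic motion the external work equals the change in potential energy: W_ext = qΔV = q(V_B − V_A).
At A: distance to the source charge is 1.10 m; V_A = kq₁/r = 2.13×10⁴ V.
At B: distance to the source charge is 1.94 m; V_B = kq₁/r = 1.21×10⁴ V.
ΔV = V_B − V_A = -9220 V.
W_ext = qΔV = (-2.50×10⁻⁶ C)(-9220 V) = 0.0230 J.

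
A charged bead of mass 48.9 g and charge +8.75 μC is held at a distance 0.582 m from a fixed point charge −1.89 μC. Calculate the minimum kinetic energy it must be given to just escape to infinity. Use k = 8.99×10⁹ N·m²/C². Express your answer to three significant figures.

To just escape, total mechanical energy must reach zero at infinity: ½mv²_min + U = 0, so ½mv²_min = −U = |kQq|/r.
|U| = |kQq|/r = (8.99×10⁹ N·m²/C²)(1.89×10⁻⁶)(8.75×10⁻⁶)/(0.582) = 0.255 J.

0.255 J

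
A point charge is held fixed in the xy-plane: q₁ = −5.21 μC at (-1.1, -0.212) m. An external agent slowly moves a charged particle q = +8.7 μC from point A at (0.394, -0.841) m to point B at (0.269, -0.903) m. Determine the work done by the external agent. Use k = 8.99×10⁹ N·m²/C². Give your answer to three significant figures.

For quasistatic motion the external work equals the change in potential energy: W_ext = qΔV = q(V_B − V_A).
At A: distance to the source charge is 1.62 m; V_A = kq₁/r = -2.89×10⁴ V.
At B: distance to the source charge is 1.53 m; V_B = kq₁/r = -3.05×10⁴ V.
ΔV = V_B − V_A = -1650 V.
W_ext = qΔV = (8.70×10⁻⁶ C)(-1650 V) = -0.0143 J.

-0.0143 J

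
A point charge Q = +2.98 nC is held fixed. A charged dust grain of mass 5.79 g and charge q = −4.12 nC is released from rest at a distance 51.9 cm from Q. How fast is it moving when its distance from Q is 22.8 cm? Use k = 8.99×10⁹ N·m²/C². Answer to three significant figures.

9.68×10⁻³ m/s

Only the electrostatic force acts, so mechanical energy is conserved: ½mv² = U₁ − U₂ = kQq(1/r₁ − 1/r₂).
U₁ − U₂ = (8.99×10⁹ N·m²/C²)(2.98×10⁻⁹ C)(-4.12×10⁻⁹ C)(1/0.519 − 1/0.228) = 2.71×10⁻⁷ J.
v = √(2·2.71×10⁻⁷/5.79×10⁻³) = 9.68×10⁻³ m/s.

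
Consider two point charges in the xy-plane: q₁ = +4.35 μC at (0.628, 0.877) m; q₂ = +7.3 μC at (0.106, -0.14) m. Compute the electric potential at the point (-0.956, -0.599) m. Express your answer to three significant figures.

7.48×10⁴ V

Electric potential is a scalar, so the contributions from each charge add algebraically: V = Σ kqᵢ/rᵢ.
Distances from the field point to each charge: r₁ = 2.17 m, r₂ = 1.16 m.
V = k[(4.35×10⁻⁶)/(2.17) + (7.30×10⁻⁶)/(1.16)] = 7.48×10⁴ V.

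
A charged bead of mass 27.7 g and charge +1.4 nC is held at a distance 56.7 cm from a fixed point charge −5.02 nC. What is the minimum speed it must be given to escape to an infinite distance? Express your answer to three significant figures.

2.84×10⁻³ m/s

To just escape, total mechanical energy must reach zero at infinity: ½mv²_min + U = 0, so ½mv²_min = −U = |kQq|/r.
|U| = |kQq|/r = (8.99×10⁹ N·m²/C²)(5.02×10⁻⁹)(1.40×10⁻⁹)/(0.567) = 1.11×10⁻⁷ J.
v_min = √(2|U|/m) = √(2·1.11×10⁻⁷/0.0277) = 2.84×10⁻³ m/s.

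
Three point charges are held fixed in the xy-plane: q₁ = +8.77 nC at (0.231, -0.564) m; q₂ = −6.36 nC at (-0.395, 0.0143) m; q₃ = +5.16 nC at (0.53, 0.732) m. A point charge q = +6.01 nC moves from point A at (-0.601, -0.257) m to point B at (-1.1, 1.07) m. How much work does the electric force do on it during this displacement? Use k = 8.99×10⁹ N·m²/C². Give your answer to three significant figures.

The work done by the electric force is W_field = −ΔU = −q(V_B − V_A) = q(V_A − V_B).
At A: distances to the source charges are 0.887 m, 0.341 m, 1.50 m; V_A = Σ kqᵢ/rᵢ = -48.1 V.
At B: distances to the source charges are 2.11 m, 1.27 m, 1.66 m; V_B = Σ kqᵢ/rᵢ = 20.2 V.
ΔV = V_B − V_A = 68.3 V.
W_field = −qΔV = −(6.01×10⁻⁹ C)(68.3 V) = -4.11×10⁻⁷ J.

-4.11×10⁻⁷ J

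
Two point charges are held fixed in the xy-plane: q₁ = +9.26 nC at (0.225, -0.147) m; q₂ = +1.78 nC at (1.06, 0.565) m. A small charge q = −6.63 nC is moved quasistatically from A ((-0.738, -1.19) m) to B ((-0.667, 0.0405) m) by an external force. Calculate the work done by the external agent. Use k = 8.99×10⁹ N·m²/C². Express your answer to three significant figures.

For quasistatic motion the external work equals the change in potential energy: W_ext = qΔV = q(V_B − V_A).
At A: distances to the source charges are 1.42 m, 2.51 m; V_A = Σ kqᵢ/rᵢ = 65.0 V.
At B: distances to the source charges are 0.911 m, 1.80 m; V_B = Σ kqᵢ/rᵢ = 100 V.
ΔV = V_B − V_A = 35.2 V.
W_ext = qΔV = (-6.63×10⁻⁹ C)(35.2 V) = -2.33×10⁻⁷ J.

-2.33×10⁻⁷ J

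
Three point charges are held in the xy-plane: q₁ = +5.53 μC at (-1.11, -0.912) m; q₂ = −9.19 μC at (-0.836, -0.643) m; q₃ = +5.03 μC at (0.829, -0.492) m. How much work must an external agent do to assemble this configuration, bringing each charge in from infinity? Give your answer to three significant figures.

The assembly work is the sum of pairwise potential energies, U = Σ_{i<j} kqᵢqⱼ/rᵢⱼ.
Pair separations: r₁₂ = 0.384 m, r₁₃ = 1.98 m, r₂₃ = 1.67 m.
U = (-1.19) + (0.126) + (-0.249) = -1.31 J.

-1.31 J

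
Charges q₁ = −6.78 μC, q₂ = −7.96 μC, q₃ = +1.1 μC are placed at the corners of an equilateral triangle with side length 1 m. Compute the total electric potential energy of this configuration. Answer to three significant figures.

The work to assemble the configuration equals its total potential energy, U = Σ kqᵢqⱼ/rᵢⱼ over all pairs.
All three pair separations equal the side length, 1.00 m.
U = (0.485) + (-0.0670) + (-0.0787) = 0.339 J.

0.339 J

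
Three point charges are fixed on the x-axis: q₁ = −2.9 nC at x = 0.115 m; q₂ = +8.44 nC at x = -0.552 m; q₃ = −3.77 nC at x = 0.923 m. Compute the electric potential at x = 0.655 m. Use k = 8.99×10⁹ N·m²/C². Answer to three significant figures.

-112 V

Electric potential is a scalar, so the contributions from each charge add algebraically: V = Σ kqᵢ/rᵢ.
Distances from the field point to each charge: r₁ = 0.540 m, r₂ = 1.21 m, r₃ = 0.268 m.
V = k[(-2.90×10⁻⁹)/(0.540) + (8.44×10⁻⁹)/(1.21) + (-3.77×10⁻⁹)/(0.268)] = -112 V.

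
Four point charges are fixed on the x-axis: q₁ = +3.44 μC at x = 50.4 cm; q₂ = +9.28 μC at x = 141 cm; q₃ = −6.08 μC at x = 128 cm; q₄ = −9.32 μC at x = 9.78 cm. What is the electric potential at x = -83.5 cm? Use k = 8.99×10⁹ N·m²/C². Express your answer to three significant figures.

Electric potential is a scalar, so the contributions from each charge add algebraically: V = Σ kqᵢ/rᵢ.
Distances from the field point to each charge: r₁ = 1.34 m, r₂ = 2.25 m, r₃ = 2.12 m, r₄ = 0.933 m.
V = k[(3.44×10⁻⁶)/(1.34) + (9.28×10⁻⁶)/(2.25) + (-6.08×10⁻⁶)/(2.12) + (-9.32×10⁻⁶)/(0.933)] = -5.54×10⁴ V.

-5.54×10⁴ V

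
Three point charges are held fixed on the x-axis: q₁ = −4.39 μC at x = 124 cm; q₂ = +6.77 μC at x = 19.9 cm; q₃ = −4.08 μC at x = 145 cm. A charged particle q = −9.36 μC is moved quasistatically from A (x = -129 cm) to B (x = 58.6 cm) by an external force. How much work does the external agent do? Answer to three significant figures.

For quasistatic motion the external work equals the change in potential energy: W_ext = qΔV = q(V_B − V_A).
At A: distances to the source charges are 2.53 m, 1.49 m, 2.74 m; V_A = Σ kqᵢ/rᵢ = 1.19×10⁴ V.
At B: distances to the source charges are 0.654 m, 0.387 m, 0.864 m; V_B = Σ kqᵢ/rᵢ = 5.45×10⁴ V.
ΔV = V_B − V_A = 4.26×10⁴ V.
W_ext = qΔV = (-9.36×10⁻⁶ C)(4.26×10⁴ V) = -0.399 J.

-0.399 J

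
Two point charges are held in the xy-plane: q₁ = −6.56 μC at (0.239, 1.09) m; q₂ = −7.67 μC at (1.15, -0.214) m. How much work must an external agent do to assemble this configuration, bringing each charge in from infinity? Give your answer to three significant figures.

The work to assemble the configuration equals its total potential energy, U = Σ kqᵢqⱼ/rᵢⱼ over all pairs.
Pair separations: r₁₂ = 1.59 m.
U = (0.284) = 0.284 J.

0.284 J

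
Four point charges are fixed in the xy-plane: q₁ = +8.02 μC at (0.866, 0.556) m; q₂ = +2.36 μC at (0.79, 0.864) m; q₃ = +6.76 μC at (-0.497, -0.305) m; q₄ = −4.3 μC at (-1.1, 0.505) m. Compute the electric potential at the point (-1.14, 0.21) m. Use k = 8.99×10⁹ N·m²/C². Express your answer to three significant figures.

Electric potential is a scalar, so the contributions from each charge add algebraically: V = Σ kqᵢ/rᵢ.
Distances from the field point to each charge: r₁ = 2.04 m, r₂ = 2.04 m, r₃ = 0.824 m, r₄ = 0.298 m.
V = k[(8.02×10⁻⁶)/(2.04) + (2.36×10⁻⁶)/(2.04) + (6.76×10⁻⁶)/(0.824) + (-4.30×10⁻⁶)/(0.298)] = -1.03×10⁴ V.

-1.03×10⁴ V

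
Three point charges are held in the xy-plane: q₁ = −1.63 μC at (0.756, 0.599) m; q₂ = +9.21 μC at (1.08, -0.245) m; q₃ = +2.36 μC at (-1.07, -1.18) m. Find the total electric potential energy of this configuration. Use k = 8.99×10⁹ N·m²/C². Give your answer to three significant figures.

-0.0795 J

The work to assemble the configuration equals its total potential energy, U = Σ kqᵢqⱼ/rᵢⱼ over all pairs.
Pair separations: r₁₂ = 0.904 m, r₁₃ = 2.55 m, r₂₃ = 2.34 m.
U = (-0.149) + (-0.0136) + (0.0833) = -0.0795 J.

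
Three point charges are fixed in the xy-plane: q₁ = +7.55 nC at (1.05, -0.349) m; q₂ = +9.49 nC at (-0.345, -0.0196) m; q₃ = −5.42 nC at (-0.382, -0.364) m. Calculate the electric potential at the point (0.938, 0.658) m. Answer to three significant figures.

The total potential is the scalar sum of each charge's contribution, V = Σ kqᵢ/rᵢ.
Distances from the field point to each charge: r₁ = 1.01 m, r₂ = 1.45 m, r₃ = 1.67 m.
V = k[(7.55×10⁻⁹)/(1.01) + (9.49×10⁻⁹)/(1.45) + (-5.42×10⁻⁹)/(1.67)] = 96.6 V.

96.6 V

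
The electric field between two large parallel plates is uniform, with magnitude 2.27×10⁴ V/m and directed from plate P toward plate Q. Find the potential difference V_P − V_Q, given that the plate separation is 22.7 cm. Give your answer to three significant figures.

5150 V

In a uniform field, potential decreases in the direction of E: ΔV = −E·d for a displacement d parallel to E.
Going from Q to P is a displacement of 22.7 cm opposite to the field, so V_P − V_Q = +Ed = 5150 V.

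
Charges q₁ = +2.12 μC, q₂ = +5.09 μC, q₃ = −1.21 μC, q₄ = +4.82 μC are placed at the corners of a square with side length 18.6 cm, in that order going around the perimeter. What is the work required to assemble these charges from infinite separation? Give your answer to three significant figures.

The assembly work is the sum of pairwise potential energies, U = Σ_{i<j} kqᵢqⱼ/rᵢⱼ.
The four side pairs have separation 0.186 m and the two diagonal pairs 0.263 m.
Summing all 6 pair terms gives U = 1.19 J.

1.19 J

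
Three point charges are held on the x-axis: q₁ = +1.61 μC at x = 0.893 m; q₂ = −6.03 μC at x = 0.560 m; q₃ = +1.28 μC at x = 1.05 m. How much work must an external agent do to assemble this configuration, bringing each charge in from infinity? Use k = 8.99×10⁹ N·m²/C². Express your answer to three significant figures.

-0.286 J

The work to assemble the configuration equals its total potential energy, U = Σ kqᵢqⱼ/rᵢⱼ over all pairs.
Pair separations: r₁₂ = 0.333 m, r₁₃ = 0.157 m, r₂₃ = 0.490 m.
U = (-0.262) + (0.118) + (-0.142) = -0.286 J.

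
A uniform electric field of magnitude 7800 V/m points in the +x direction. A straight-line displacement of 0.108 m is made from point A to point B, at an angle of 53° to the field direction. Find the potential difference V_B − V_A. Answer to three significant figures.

-507 V

Only the component of displacement along E changes the potential: ΔV = −E·d·cosθ.
ΔV = −(7800 V/m)(0.108 m)cos53° = -507 V.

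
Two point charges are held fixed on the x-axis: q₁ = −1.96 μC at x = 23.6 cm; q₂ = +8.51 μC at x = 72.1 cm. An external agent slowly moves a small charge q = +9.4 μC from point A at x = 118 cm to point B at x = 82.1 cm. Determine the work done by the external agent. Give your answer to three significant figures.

For quasistatic motion the external work equals the change in potential energy: W_ext = qΔV = q(V_B − V_A).
At A: distances to the source charges are 0.944 m, 0.459 m; V_A = Σ kqᵢ/rᵢ = 1.48×10⁵ V.
At B: distances to the source charges are 0.585 m, 0.100 m; V_B = Σ kqᵢ/rᵢ = 7.35×10⁵ V.
ΔV = V_B − V_A = 5.87×10⁵ V.
W_ext = qΔV = (9.40×10⁻⁶ C)(5.87×10⁵ V) = 5.52 J.

5.52 J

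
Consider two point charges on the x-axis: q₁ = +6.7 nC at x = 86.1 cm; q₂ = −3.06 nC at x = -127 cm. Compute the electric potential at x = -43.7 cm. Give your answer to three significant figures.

Electric potential is a scalar, so the contributions from each charge add algebraically: V = Σ kqᵢ/rᵢ.
Distances from the field point to each charge: r₁ = 1.30 m, r₂ = 0.833 m.
V = k[(6.70×10⁻⁹)/(1.30) + (-3.06×10⁻⁹)/(0.833)] = 13.4 V.

13.4 V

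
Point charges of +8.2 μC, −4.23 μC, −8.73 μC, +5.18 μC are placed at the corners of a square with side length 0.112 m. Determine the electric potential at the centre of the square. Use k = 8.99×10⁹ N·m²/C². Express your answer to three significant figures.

4.77×10⁴ V

Electric potential is a scalar, so the contributions from each charge add algebraically: V = Σ kqᵢ/rᵢ.
The distance from each corner to the centre is a√2/2 = 0.0792 m.
V = k[(8.20×10⁻⁶)/(0.0792) + (-4.23×10⁻⁶)/(0.0792) + (-8.73×10⁻⁶)/(0.0792) + (5.18×10⁻⁶)/(0.0792)] = 4.77×10⁴ V.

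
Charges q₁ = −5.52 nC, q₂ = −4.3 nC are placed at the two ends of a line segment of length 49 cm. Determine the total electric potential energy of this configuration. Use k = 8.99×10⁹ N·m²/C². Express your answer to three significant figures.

The work to assemble the configuration equals its total potential energy, U = Σ kqᵢqⱼ/rᵢⱼ over all pairs.
The separation is r = 0.490 m.
U = (4.35×10⁻⁷) = 4.35×10⁻⁷ J.

4.35×10⁻⁷ J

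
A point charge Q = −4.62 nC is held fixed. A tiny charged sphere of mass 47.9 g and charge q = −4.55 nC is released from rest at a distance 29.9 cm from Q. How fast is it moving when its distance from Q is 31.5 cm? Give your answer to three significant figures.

Only the electrostatic force acts, so mechanical energy is conserved: ½mv² = U₁ − U₂ = kQq(1/r₁ − 1/r₂).
U₁ − U₂ = (8.99×10⁹ N·m²/C²)(-4.62×10⁻⁹ C)(-4.55×10⁻⁹ C)(1/0.299 − 1/0.315) = 3.21×10⁻⁸ J.
v = √(2·3.21×10⁻⁸/0.0479) = 1.16×10⁻³ m/s.

1.16×10⁻³ m/s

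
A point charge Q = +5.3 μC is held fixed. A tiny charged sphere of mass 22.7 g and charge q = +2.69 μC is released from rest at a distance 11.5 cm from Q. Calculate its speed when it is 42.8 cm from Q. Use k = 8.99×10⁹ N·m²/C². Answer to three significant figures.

8.47 m/s

Only the electrostatic force acts, so mechanical energy is conserved: ½mv² = U₁ − U₂ = kQq(1/r₁ − 1/r₂).
U₁ − U₂ = (8.99×10⁹ N·m²/C²)(5.30×10⁻⁶ C)(2.69×10⁻⁶ C)(1/0.115 − 1/0.428) = 0.815 J.
v = √(2·0.815/0.0227) = 8.47 m/s.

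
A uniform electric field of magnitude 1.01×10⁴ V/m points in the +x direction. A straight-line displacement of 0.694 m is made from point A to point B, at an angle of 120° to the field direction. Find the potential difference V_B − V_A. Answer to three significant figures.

3500 V

Only the component of displacement along E changes the potential: ΔV = −E·d·cosθ.
ΔV = −(1.01×10⁴ V/m)(0.694 m)cos120° = 3500 V.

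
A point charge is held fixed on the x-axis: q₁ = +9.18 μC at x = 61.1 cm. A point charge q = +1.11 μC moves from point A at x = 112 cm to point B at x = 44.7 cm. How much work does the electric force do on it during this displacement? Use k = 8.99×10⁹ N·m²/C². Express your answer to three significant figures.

-0.379 J

The work done by the electric force is W_field = −ΔU = −q(V_B − V_A) = q(V_A − V_B).
At A: distance to the source charge is 0.509 m; V_A = kq₁/r = 1.62×10⁵ V.
At B: distance to the source charge is 0.164 m; V_B = kq₁/r = 5.03×10⁵ V.
ΔV = V_B − V_A = 3.41×10⁵ V.
W_field = −qΔV = −(1.11×10⁻⁶ C)(3.41×10⁵ V) = -0.379 J.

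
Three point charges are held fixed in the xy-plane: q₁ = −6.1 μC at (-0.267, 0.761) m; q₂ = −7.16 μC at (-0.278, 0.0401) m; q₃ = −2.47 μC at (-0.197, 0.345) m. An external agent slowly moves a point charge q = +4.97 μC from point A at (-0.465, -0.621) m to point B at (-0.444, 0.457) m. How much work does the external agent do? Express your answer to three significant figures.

-1.12 J

For quasistatic motion the external work equals the change in potential energy: W_ext = qΔV = q(V_B − V_A).
At A: distances to the source charges are 1.40 m, 0.687 m, 1.00 m; V_A = Σ kqᵢ/rᵢ = -1.55×10⁵ V.
At B: distances to the source charges are 0.352 m, 0.449 m, 0.271 m; V_B = Σ kqᵢ/rᵢ = -3.81×10⁵ V.
ΔV = V_B − V_A = -2.26×10⁵ V.
W_ext = qΔV = (4.97×10⁻⁶ C)(-2.26×10⁵ V) = -1.12 J.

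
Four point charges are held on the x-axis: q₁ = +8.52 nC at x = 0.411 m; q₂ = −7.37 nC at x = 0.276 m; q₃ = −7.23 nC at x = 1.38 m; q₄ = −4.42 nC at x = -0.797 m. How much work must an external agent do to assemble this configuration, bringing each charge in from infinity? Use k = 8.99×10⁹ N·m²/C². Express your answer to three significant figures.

The work to assemble the configuration equals its total potential energy, U = Σ kqᵢqⱼ/rᵢⱼ over all pairs.
Pair separations: r₁₂ = 0.135 m, r₁₃ = 0.969 m, r₁₄ = 1.21 m, r₂₃ = 1.10 m, r₂₄ = 1.07 m, r₃₄ = 2.18 m.
Summing all 6 pair terms gives U = -4.19×10⁻⁶ J.

-4.19×10⁻⁶ J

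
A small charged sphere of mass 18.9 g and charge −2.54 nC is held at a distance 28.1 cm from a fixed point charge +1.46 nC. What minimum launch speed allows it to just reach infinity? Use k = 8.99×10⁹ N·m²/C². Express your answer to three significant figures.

3.54×10⁻³ m/s

To just escape, total mechanical energy must reach zero at infinity: ½mv²_min + U = 0, so ½mv²_min = −U = |kQq|/r.
|U| = |kQq|/r = (8.99×10⁹ N·m²/C²)(1.46×10⁻⁹)(2.54×10⁻⁹)/(0.281) = 1.19×10⁻⁷ J.
v_min = √(2|U|/m) = √(2·1.19×10⁻⁷/0.0189) = 3.54×10⁻³ m/s.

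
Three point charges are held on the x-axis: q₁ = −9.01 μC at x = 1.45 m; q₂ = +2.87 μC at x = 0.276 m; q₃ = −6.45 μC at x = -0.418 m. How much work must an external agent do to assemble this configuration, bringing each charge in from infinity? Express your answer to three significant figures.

-0.158 J

The assembly work is the sum of pairwise potential energies, U = Σ_{i<j} kqᵢqⱼ/rᵢⱼ.
Pair separations: r₁₂ = 1.17 m, r₁₃ = 1.87 m, r₂₃ = 0.694 m.
U = (-0.198) + (0.280) + (-0.240) = -0.158 J.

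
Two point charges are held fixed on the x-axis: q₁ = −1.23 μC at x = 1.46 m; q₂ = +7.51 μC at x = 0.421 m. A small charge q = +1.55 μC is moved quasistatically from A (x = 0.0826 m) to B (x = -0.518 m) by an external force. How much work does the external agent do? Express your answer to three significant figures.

For quasistatic motion the external work equals the change in potential energy: W_ext = qΔV = q(V_B − V_A).
At A: distances to the source charges are 1.38 m, 0.338 m; V_A = Σ kqᵢ/rᵢ = 1.91×10⁵ V.
At B: distances to the source charges are 1.98 m, 0.939 m; V_B = Σ kqᵢ/rᵢ = 6.63×10⁴ V.
ΔV = V_B − V_A = -1.25×10⁵ V.
W_ext = qΔV = (1.55×10⁻⁶ C)(-1.25×10⁵ V) = -0.194 J.

-0.194 J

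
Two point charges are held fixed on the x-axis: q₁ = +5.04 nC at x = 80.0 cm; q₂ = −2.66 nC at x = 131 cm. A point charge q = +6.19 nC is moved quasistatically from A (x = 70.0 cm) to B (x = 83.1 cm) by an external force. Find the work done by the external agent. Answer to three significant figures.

For quasistatic motion the external work equals the change in potential energy: W_ext = qΔV = q(V_B − V_A).
At A: distances to the source charges are 0.100 m, 0.610 m; V_A = Σ kqᵢ/rᵢ = 414 V.
At B: distances to the source charges are 0.0310 m, 0.479 m; V_B = Σ kqᵢ/rᵢ = 1410 V.
ΔV = V_B − V_A = 998 V.
W_ext = qΔV = (6.19×10⁻⁹ C)(998 V) = 6.18×10⁻⁶ J.

6.18×10⁻⁶ J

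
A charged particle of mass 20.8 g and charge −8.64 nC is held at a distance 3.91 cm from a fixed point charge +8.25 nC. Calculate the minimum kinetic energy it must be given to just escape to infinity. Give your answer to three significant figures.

1.64×10⁻⁵ J

To just escape, total mechanical energy must reach zero at infinity: ½mv²_min + U = 0, so ½mv²_min = −U = |kQq|/r.
|U| = |kQq|/r = (8.99×10⁹ N·m²/C²)(8.25×10⁻⁹)(8.64×10⁻⁹)/(0.0391) = 1.64×10⁻⁵ J.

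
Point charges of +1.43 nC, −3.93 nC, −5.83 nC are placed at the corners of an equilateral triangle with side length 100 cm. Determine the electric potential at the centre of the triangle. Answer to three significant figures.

-130 V

The total potential is the scalar sum of each charge's contribution, V = Σ kqᵢ/rᵢ.
The distance from each vertex to the centroid is a/√3 = 0.577 m.
V = k[(1.43×10⁻⁹)/(0.577) + (-3.93×10⁻⁹)/(0.577) + (-5.83×10⁻⁹)/(0.577)] = -130 V.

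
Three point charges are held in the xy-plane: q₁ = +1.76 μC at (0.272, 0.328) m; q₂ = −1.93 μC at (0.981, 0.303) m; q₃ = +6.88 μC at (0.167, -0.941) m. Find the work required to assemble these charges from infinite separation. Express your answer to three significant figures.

The work to assemble the configuration equals its total potential energy, U = Σ kqᵢqⱼ/rᵢⱼ over all pairs.
Pair separations: r₁₂ = 0.709 m, r₁₃ = 1.27 m, r₂₃ = 1.49 m.
U = (-0.0430) + (0.0855) + (-0.0803) = -0.0379 J.

-0.0379 J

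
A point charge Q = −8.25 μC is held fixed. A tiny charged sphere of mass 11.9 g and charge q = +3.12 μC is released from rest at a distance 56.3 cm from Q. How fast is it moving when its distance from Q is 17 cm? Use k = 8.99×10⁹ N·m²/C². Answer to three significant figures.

12.6 m/s

Only the electrostatic force acts, so mechanical energy is conserved: ½mv² = U₁ − U₂ = kQq(1/r₁ − 1/r₂).
U₁ − U₂ = (8.99×10⁹ N·m²/C²)(-8.25×10⁻⁶ C)(3.12×10⁻⁶ C)(1/0.563 − 1/0.170) = 0.950 J.
v = √(2·0.950/0.0119) = 12.6 m/s.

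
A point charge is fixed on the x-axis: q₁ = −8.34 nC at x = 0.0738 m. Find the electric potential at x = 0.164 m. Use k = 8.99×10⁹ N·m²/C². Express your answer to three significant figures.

-831 V

Electric potential is a scalar, so the contributions from each charge add algebraically: V = Σ kqᵢ/rᵢ.
V = k[(-8.34×10⁻⁹)/(0.0902)] = -831 V.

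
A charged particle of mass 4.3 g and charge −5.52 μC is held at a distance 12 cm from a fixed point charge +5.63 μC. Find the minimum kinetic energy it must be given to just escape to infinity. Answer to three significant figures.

2.33 J

To just escape, total mechanical energy must reach zero at infinity: ½mv²_min + U = 0, so ½mv²_min = −U = |kQq|/r.
|U| = |kQq|/r = (8.99×10⁹ N·m²/C²)(5.63×10⁻⁶)(5.52×10⁻⁶)/(0.120) = 2.33 J.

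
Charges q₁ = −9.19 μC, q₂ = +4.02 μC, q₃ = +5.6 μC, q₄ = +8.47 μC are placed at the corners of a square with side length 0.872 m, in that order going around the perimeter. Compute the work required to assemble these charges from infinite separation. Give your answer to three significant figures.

The work to assemble the configuration equals its total potential energy, U = Σ kqᵢqⱼ/rᵢⱼ over all pairs.
The four side pairs have separation 0.872 m and the two diagonal pairs 1.23 m.
Summing all 6 pair terms gives U = -0.589 J.

-0.589 J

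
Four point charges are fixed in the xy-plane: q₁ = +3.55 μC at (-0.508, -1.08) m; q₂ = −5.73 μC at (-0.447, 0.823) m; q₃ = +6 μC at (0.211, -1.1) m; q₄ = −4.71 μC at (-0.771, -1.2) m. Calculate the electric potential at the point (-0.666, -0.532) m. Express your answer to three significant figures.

The total potential is the scalar sum of each charge's contribution, V = Σ kqᵢ/rᵢ.
Distances from the field point to each charge: r₁ = 0.570 m, r₂ = 1.37 m, r₃ = 1.04 m, r₄ = 0.676 m.
V = k[(3.55×10⁻⁶)/(0.570) + (-5.73×10⁻⁶)/(1.37) + (6.00×10⁻⁶)/(1.04) + (-4.71×10⁻⁶)/(0.676)] = 7430 V.

7430 V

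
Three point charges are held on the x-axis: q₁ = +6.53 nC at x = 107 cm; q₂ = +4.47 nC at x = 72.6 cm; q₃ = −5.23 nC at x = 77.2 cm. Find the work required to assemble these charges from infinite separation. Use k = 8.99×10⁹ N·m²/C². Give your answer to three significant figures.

The work to assemble the configuration equals its total potential energy, U = Σ kqᵢqⱼ/rᵢⱼ over all pairs.
Pair separations: r₁₂ = 0.344 m, r₁₃ = 0.298 m, r₂₃ = 0.0460 m.
U = (7.63×10⁻⁷) + (-1.03×10⁻⁶) + (-4.57×10⁻⁶) = -4.84×10⁻⁶ J.

-4.84×10⁻⁶ J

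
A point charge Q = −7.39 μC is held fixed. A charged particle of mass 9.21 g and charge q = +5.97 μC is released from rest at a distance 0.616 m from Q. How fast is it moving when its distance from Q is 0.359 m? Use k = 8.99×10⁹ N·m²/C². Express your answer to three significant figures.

10.0 m/s

Only the electrostatic force acts, so mechanical energy is conserved: ½mv² = U₁ − U₂ = kQq(1/r₁ − 1/r₂).
U₁ − U₂ = (8.99×10⁹ N·m²/C²)(-7.39×10⁻⁶ C)(5.97×10⁻⁶ C)(1/0.616 − 1/0.359) = 0.461 J.
v = √(2·0.461/9.21×10⁻³) = 10.0 m/s.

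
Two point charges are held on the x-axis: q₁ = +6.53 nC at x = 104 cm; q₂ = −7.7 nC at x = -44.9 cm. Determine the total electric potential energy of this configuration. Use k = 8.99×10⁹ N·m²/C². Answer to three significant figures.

-3.04×10⁻⁷ J

The assembly work is the sum of pairwise potential energies, U = Σ_{i<j} kqᵢqⱼ/rᵢⱼ.
Pair separations: r₁₂ = 1.49 m.
U = (-3.04×10⁻⁷) = -3.04×10⁻⁷ J.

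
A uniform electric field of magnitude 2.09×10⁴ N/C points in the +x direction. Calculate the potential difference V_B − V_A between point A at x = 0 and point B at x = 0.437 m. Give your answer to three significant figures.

-9130 V

In a uniform field, potential decreases in the direction of E: V_B − V_A = −E·Δx.
V_B − V_A = −(2.09×10⁴ V/m)(0.437 m) = -9130 V.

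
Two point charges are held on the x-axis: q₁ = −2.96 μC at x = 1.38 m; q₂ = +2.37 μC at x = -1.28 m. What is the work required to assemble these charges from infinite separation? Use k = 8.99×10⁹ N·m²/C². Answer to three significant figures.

The assembly work is the sum of pairwise potential energies, U = Σ_{i<j} kqᵢqⱼ/rᵢⱼ.
Pair separations: r₁₂ = 2.66 m.
U = (-0.0237) = -0.0237 J.

-0.0237 J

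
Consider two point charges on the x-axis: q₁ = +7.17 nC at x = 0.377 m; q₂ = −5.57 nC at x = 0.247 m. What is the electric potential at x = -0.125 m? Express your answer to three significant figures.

-6.21 V

The total potential is the scalar sum of each charge's contribution, V = Σ kqᵢ/rᵢ.
Distances from the field point to each charge: r₁ = 0.502 m, r₂ = 0.372 m.
V = k[(7.17×10⁻⁹)/(0.502) + (-5.57×10⁻⁹)/(0.372)] = -6.21 V.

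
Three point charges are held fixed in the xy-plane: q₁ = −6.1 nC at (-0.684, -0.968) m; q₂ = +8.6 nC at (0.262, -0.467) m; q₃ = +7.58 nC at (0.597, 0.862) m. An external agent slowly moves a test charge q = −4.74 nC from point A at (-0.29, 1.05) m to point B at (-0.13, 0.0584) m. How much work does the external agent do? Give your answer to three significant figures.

-1.77×10⁻⁷ J

For quasistatic motion the external work equals the change in potential energy: W_ext = qΔV = q(V_B − V_A).
At A: distances to the source charges are 2.06 m, 1.61 m, 0.907 m; V_A = Σ kqᵢ/rᵢ = 96.4 V.
At B: distances to the source charges are 1.17 m, 0.656 m, 1.08 m; V_B = Σ kqᵢ/rᵢ = 134 V.
ΔV = V_B − V_A = 37.4 V.
W_ext = qΔV = (-4.74×10⁻⁹ C)(37.4 V) = -1.77×10⁻⁷ J.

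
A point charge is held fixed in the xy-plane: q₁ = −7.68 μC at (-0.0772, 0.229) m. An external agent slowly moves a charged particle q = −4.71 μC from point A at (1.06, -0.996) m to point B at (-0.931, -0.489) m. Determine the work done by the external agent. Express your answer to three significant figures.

For quasistatic motion the external work equals the change in potential energy: W_ext = qΔV = q(V_B − V_A).
At A: distance to the source charge is 1.67 m; V_A = kq₁/r = -4.13×10⁴ V.
At B: distance to the source charge is 1.12 m; V_B = kq₁/r = -6.19×10⁴ V.
ΔV = V_B − V_A = -2.06×10⁴ V.
W_ext = qΔV = (-4.71×10⁻⁶ C)(-2.06×10⁴ V) = 0.0969 J.

0.0969 J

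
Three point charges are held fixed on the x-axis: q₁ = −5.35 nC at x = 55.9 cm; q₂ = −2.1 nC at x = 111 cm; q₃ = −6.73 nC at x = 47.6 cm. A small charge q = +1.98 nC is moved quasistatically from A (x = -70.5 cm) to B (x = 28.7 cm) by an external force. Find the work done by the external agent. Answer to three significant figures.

For quasistatic motion the external work equals the change in potential energy: W_ext = qΔV = q(V_B − V_A).
At A: distances to the source charges are 1.26 m, 1.81 m, 1.18 m; V_A = Σ kqᵢ/rᵢ = -99.7 V.
At B: distances to the source charges are 0.272 m, 0.823 m, 0.189 m; V_B = Σ kqᵢ/rᵢ = -520 V.
ΔV = V_B − V_A = -420 V.
W_ext = qΔV = (1.98×10⁻⁹ C)(-420 V) = -8.32×10⁻⁷ J.

-8.32×10⁻⁷ J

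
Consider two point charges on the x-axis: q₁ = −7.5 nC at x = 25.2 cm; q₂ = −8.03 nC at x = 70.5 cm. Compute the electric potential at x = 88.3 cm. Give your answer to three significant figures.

Electric potential is a scalar, so the contributions from each charge add algebraically: V = Σ kqᵢ/rᵢ.
Distances from the field point to each charge: r₁ = 0.631 m, r₂ = 0.178 m.
V = k[(-7.50×10⁻⁹)/(0.631) + (-8.03×10⁻⁹)/(0.178)] = -512 V.

-512 V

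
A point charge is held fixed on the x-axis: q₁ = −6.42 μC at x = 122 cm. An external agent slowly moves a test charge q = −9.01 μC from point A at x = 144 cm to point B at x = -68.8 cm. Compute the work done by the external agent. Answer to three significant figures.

-2.09 J

For quasistatic motion the external work equals the change in potential energy: W_ext = qΔV = q(V_B − V_A).
At A: distance to the source charge is 0.220 m; V_A = kq₁/r = -2.62×10⁵ V.
At B: distance to the source charge is 1.91 m; V_B = kq₁/r = -3.02×10⁴ V.
ΔV = V_B − V_A = 2.32×10⁵ V.
W_ext = qΔV = (-9.01×10⁻⁶ C)(2.32×10⁵ V) = -2.09 J.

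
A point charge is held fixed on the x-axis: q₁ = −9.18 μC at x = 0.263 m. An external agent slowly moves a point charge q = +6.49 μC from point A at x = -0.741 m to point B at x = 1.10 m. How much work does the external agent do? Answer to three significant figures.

For quasistatic motion the external work equals the change in potential energy: W_ext = qΔV = q(V_B − V_A).
At A: distance to the source charge is 1.00 m; V_A = kq₁/r = -8.22×10⁴ V.
At B: distance to the source charge is 0.837 m; V_B = kq₁/r = -9.86×10⁴ V.
ΔV = V_B − V_A = -1.64×10⁴ V.
W_ext = qΔV = (6.49×10⁻⁶ C)(-1.64×10⁴ V) = -0.106 J.

-0.106 J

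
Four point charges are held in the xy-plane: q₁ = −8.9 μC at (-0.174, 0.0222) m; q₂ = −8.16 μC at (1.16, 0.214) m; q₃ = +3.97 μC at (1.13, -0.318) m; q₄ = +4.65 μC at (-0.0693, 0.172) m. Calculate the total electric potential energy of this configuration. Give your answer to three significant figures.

The work to assemble the configuration equals its total potential energy, U = Σ kqᵢqⱼ/rᵢⱼ over all pairs.
Pair separations: r₁₂ = 1.35 m, r₁₃ = 1.35 m, r₁₄ = 0.183 m, r₂₃ = 0.533 m, r₂₄ = 1.23 m, r₃₄ = 1.30 m.
Summing all 6 pair terms gives U = -2.48 J.

-2.48 J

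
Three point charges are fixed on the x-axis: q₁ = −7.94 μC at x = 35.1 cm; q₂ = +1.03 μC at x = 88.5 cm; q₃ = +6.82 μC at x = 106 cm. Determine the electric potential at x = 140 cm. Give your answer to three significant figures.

Electric potential is a scalar, so the contributions from each charge add algebraically: V = Σ kqᵢ/rᵢ.
Distances from the field point to each charge: r₁ = 1.05 m, r₂ = 0.515 m, r₃ = 0.340 m.
V = k[(-7.94×10⁻⁶)/(1.05) + (1.03×10⁻⁶)/(0.515) + (6.82×10⁻⁶)/(0.340)] = 1.30×10⁵ V.

1.30×10⁵ V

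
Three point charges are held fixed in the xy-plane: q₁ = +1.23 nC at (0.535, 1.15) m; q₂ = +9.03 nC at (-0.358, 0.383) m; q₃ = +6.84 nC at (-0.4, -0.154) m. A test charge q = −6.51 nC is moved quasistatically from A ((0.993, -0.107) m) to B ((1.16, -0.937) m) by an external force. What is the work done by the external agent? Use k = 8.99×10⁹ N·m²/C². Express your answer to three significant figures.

For quasistatic motion the external work equals the change in potential energy: W_ext = qΔV = q(V_B − V_A).
At A: distances to the source charges are 1.34 m, 1.44 m, 1.39 m; V_A = Σ kqᵢ/rᵢ = 109 V.
At B: distances to the source charges are 2.18 m, 2.01 m, 1.75 m; V_B = Σ kqᵢ/rᵢ = 80.7 V.
ΔV = V_B − V_A = -28.2 V.
W_ext = qΔV = (-6.51×10⁻⁹ C)(-28.2 V) = 1.84×10⁻⁷ J.

1.84×10⁻⁷ J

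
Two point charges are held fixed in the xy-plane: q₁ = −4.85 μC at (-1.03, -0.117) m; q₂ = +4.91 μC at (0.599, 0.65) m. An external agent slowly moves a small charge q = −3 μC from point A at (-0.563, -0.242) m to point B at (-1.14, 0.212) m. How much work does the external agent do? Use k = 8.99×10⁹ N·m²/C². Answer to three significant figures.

0.123 J

For quasistatic motion the external work equals the change in potential energy: W_ext = qΔV = q(V_B − V_A).
At A: distances to the source charges are 0.483 m, 1.46 m; V_A = Σ kqᵢ/rᵢ = -6.01×10⁴ V.
At B: distances to the source charges are 0.347 m, 1.79 m; V_B = Σ kqᵢ/rᵢ = -1.01×10⁵ V.
ΔV = V_B − V_A = -4.10×10⁴ V.
W_ext = qΔV = (-3.00×10⁻⁶ C)(-4.10×10⁴ V) = 0.123 J.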